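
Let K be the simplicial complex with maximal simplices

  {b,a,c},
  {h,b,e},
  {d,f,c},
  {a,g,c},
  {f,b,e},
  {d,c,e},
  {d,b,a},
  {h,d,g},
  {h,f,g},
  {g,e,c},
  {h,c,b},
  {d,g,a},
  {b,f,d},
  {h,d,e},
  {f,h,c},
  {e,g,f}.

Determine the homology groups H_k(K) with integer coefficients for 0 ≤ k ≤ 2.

H_0 ≅ Z,  H_1 ≅ Z^2,  H_2 ≅ Z.

Take the total order a < b < c < d < e < f < g < h on the vertex set. Then K (dimension 2) consists of the simplices:

  0-simplices (8): a, b, c, d, e, f, g, h
  1-simplices (24): ab, ac, ad, ag, bc, bd, be, bf, bh, cd, ce, cf, cg, ch, de, df, dg, dh, ef, eg, eh, fg, fh, gh
  2-simplices (16): abc, abd, acg, adg, bch, bdf, bef, beh, cde, cdf, ceg, cfh, deh, dgh, efg, fgh

Hence C_0 ≅ Z^8, C_1 ≅ Z^24, C_2 ≅ Z^16.

The boundary map ∂_1: C_1 → C_0 maps an edge to its endpoints' difference, ∂[p,q] = q − p.
As a 8×24 matrix over Z this has rank 7, with invariant factors (1,1,1,1,1,1,1).

∂_2: C_2 → C_1 sends each 2-simplex [p,q,r] to [q,r] − [p,r] + [p,q]. For instance
  ∂acg = cg − ag + ac,
  ∂abc = bc − ac + ab.
The resulting 24×16 matrix has rank 15, and its Smith normal form has invariant factors (1,1,1,1,1,1,1,1,1,1,1,1,1,1,1).

Now H_k = ker ∂_k / im ∂_{k+1}, so:

  H_0: rank C_0 − rank ∂_1 = 8 − 7 = 1, and the invariant factors of ∂_1 are all 1, so H_0 = Z.
  H_1: rank ker ∂_1 − rank ∂_2 = (24 − 7) − 15 = 2, and the invariant factors of ∂_2 are all 1, so H_1 = Z^2.
  H_2: rank ker ∂_2 − rank ∂_3 = (16 − 15) − 0 = 1, and there is no ∂_3, so H_2 = Z.

(K is a triangulation of the torus T^2.)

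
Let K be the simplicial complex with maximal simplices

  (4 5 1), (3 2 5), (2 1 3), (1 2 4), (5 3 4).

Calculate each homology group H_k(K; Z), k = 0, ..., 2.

Take the total order 1 < 2 < 3 < 4 < 5 on the vertex set. Then K (dimension 2) consists of the simplices:

  0-simplices (5): [1], [2], [3], [4], [5]
  1-simplices (10): [1,2], [1,3], [1,4], [1,5], [2,3], [2,4], [2,5], [3,4], [3,5], [4,5]
  2-simplices (5): [1,2,3], [1,2,4], [1,4,5], [2,3,5], [3,4,5]

Hence C_0 ≅ Z^5, C_1 ≅ Z^10, C_2 ≅ Z^5.

∂_1: C_1 → C_0 sends each edge [p,q] (with p < q) to q − p.
The resulting 5×10 matrix has rank 4, and its Smith normal form has invariant factors (1,1,1,1).

The boundary map ∂_2: C_2 → C_1 sends each 2-simplex [p,q,r] to [q,r] − [p,r] + [p,q]. For instance
  ∂[1,2,3] = [2,3] − [1,3] + [1,2],
  ∂[1,4,5] = [4,5] − [1,5] + [1,4].
The resulting 10×5 matrix has rank 5, and its Smith normal form has invariant factors (1,1,1,1,1).

Computing H_k = (kernel of ∂_k) / (image of ∂_{k+1}):

  H_0: rank C_0 − rank ∂_1 = 5 − 4 = 1, and the invariant factors of ∂_1 are all 1, so H_0 = Z.
  H_1: rank ker ∂_1 − rank ∂_2 = (10 − 4) − 5 = 1, and the invariant factors of ∂_2 are all 1, so H_1 = Z.
  H_2: rank ker ∂_2 − rank ∂_3 = (5 − 5) − 0 = 0, and there is no ∂_3, so H_2 = 0.

H_0 ≅ Z,  H_1 ≅ Z,  H_2 = 0.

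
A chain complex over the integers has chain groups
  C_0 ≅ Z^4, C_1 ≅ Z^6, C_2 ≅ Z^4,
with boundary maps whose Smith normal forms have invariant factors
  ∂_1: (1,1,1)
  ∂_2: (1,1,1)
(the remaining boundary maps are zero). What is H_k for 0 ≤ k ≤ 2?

H_0: b_0 = 4 − 0 − 3 = 1; torsion from ∂_1 factors > 1: none. So H_0 = Z.
H_1: b_1 = 6 − 3 − 3 = 0; torsion from ∂_2 factors > 1: none. So H_1 = 0.
H_2: b_2 = 4 − 3 − 0 = 1; torsion from ∂_3 factors > 1: none. So H_2 = Z.

H_0 = Z,  H_1 = 0,  H_2 = Z.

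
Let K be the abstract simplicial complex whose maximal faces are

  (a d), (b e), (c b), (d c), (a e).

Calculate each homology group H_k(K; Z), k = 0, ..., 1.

H_0 ≅ Z,  H_1 ≅ Z.

We work with the vertex ordering a < b < c < d < e. The simplices of K, each written with vertices in increasing order, are:

  0-simplices (5): a, b, c, d, e
  1-simplices (5): ad, ae, bc, be, cd

so the chain groups are C_0 ≅ Z^5, C_1 ≅ Z^5.

Boundary ∂_1: C_1 → C_0 sends each edge [p,q] (with p < q) to q − p. For instance
  ∂cd = d − c.
As a 5×5 matrix over Z this has rank 4, with invariant factors (1,1,1,1).

Reading off H_k = ker ∂_k / im ∂_{k+1}:

  H_0: rank C_0 − rank ∂_1 = 5 − 4 = 1, and the invariant factors of ∂_1 are all 1, so H_0 ≅ Z.
  H_1: rank ker ∂_1 − rank ∂_2 = (5 − 4) − 0 = 1, and there is no ∂_2, so H_1 ≅ Z.

As a check, the Euler characteristic is 5 − 5 = 0, which agrees with 1 − 1 = 0.
(K is a triangulation of the circle S^1.)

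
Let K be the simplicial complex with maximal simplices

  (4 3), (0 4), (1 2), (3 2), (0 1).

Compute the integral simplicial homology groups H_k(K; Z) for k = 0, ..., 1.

H_0 = Z,  H_1 = Z.

K has 5 vertices, 5 edges.
rank ∂_0 = 0, rank ∂_1 = 4 ⇒ b_0 = 5 − 0 − 4 = 1; all invariant factors of ∂_1 are 1 so no torsion. So H_0 = Z.
rank ∂_1 = 4, rank ∂_2 = 0 ⇒ b_1 = 5 − 4 − 0 = 1. So H_1 = Z.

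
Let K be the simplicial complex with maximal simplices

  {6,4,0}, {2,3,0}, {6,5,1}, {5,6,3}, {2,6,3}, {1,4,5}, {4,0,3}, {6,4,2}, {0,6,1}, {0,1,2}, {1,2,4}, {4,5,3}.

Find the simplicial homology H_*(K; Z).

H_0 ≅ Z,  H_1 ≅ Z_2,  H_2 = 0.

Fix the vertex order 0 < 1 < 2 < 3 < 4 < 5 < 6 and write every simplex with vertices in increasing order. Then dim K = 2 and the simplices of K are:

  0-simplices (7): [0], [1], [2], [3], [4], [5], [6]
  1-simplices (18): [0,1], [0,2], [0,3], [0,4], [0,6], [1,2], [1,4], [1,5], [1,6], [2,3], [2,4], [2,6], [3,4], [3,5], [3,6], [4,5], [4,6], [5,6]
  2-simplices (12): [0,1,2], [0,1,6], [0,2,3], [0,3,4], [0,4,6], [1,2,4], [1,4,5], [1,5,6], [2,3,6], [2,4,6], [3,4,5], [3,5,6]

giving chain groups C_0 ≅ Z^7, C_1 ≅ Z^18, C_2 ≅ Z^12.

The boundary map ∂_1: C_1 → C_0 maps an edge to its endpoints' difference, ∂[p,q] = q − p. For instance
  ∂[0,2] = [2] − [0].
The 7×18 boundary matrix has rank 6 and Smith normal form diag(1,1,1,1,1,1).

The boundary map ∂_2: C_2 → C_1 maps a triangle to the signed sum of its edges. For instance
  ∂[0,3,4] = [3,4] − [0,4] + [0,3],
  ∂[3,4,5] = [4,5] − [3,5] + [3,4].
The resulting 18×12 matrix has rank 12, and its Smith normal form has invariant factors (1,1,1,1,1,1,1,1,1,1,1,2).

Reading off H_k = ker ∂_k / im ∂_{k+1}:

  H_0: rank C_0 − rank ∂_1 = 7 − 6 = 1, and the invariant factors of ∂_1 are all 1, so H_0 ≅ Z.
  H_1: rank ker ∂_1 − rank ∂_2 = (18 − 6) − 12 = 0, and ∂_2 has invariant factor 2 > 1, so H_1 ≅ Z_2.
  H_2: rank ker ∂_2 − rank ∂_3 = (12 − 12) − 0 = 0, and there is no ∂_3, so H_2 ≅ 0.

As a check, the Euler characteristic is 7 − 18 + 12 = 1, which agrees with 1 − 0 + 0 = 1.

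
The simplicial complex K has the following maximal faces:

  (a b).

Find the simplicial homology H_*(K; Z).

Order the vertices as a < b. Listing each simplex with vertices in this order, K has dimension 1 with simplices:

  0-simplices (2): a, b
  1-simplices (1): ab

giving chain groups C_0 ≅ Z^2, C_1 ≅ Z^1.

∂_1: C_1 → C_0 maps an edge to its endpoints' difference, ∂[p,q] = q − p. For instance
  ∂ab = b − a.
As a 2×1 matrix over Z this has rank 1, with invariant factors (1).

From H_k ≅ ker(∂_k) / im(∂_{k+1}) we obtain:

  H_0: rank C_0 − rank ∂_1 = 2 − 1 = 1, and the invariant factors of ∂_1 are all 1, so H_0 ≅ Z.
  H_1: rank ker ∂_1 − rank ∂_2 = (1 − 1) − 0 = 0, and there is no ∂_2, so H_1 ≅ 0.

H_0 ≅ Z,  H_1 = 0.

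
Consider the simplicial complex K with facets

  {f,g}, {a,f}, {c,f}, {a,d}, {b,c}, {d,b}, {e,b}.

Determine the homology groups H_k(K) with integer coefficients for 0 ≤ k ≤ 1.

K has 7 vertices, 7 edges.
rank ∂_0 = 0, rank ∂_1 = 6 ⇒ b_0 = 7 − 0 − 6 = 1; all invariant factors of ∂_1 are 1 so no torsion. So H_0 = Z.
rank ∂_1 = 6, rank ∂_2 = 0 ⇒ b_1 = 7 − 6 − 0 = 1. So H_1 = Z.

H_0 = Z,  H_1 = Z.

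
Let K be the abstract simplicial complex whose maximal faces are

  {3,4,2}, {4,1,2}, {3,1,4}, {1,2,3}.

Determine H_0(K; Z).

H_0 ≅ Z.

Order the vertices as 1 < 2 < 3 < 4. Listing each simplex with vertices in this order, K has dimension 2 with simplices:

  0-simplices (4): [1], [2], [3], [4]
  1-simplices (6): [1,2], [1,3], [1,4], [2,3], [2,4], [3,4]
  2-simplices (4): [1,2,3], [1,2,4], [1,3,4], [2,3,4]

giving chain groups C_0 ≅ Z^4, C_1 ≅ Z^6, C_2 ≅ Z^4.

The boundary map ∂_1: C_1 → C_0 sends each edge [p,q] (with p < q) to q − p.
The 4×6 boundary matrix has rank 3 and Smith normal form diag(1,1,1).

The boundary map ∂_2: C_2 → C_1 sends each 2-simplex [p,q,r] to [q,r] − [p,r] + [p,q]. For instance
  ∂[1,2,3] = [2,3] − [1,3] + [1,2],
  ∂[2,3,4] = [3,4] − [2,4] + [2,3].
The 6×4 boundary matrix has rank 3 and Smith normal form diag(1,1,1).

Computing H_k = (kernel of ∂_k) / (image of ∂_{k+1}):

  H_0: rank C_0 − rank ∂_1 = 4 − 3 = 1, and the invariant factors of ∂_1 are all 1, so H_0 = Z.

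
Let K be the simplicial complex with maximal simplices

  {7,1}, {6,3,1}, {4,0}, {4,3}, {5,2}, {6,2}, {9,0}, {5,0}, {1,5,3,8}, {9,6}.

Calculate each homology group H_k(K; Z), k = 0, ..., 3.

We work with the vertex ordering 0 < 1 < 2 < 3 < 4 < 5 < 6 < 7 < 8 < 9. The simplices of K, each written with vertices in increasing order, are:

  0-simplices (10): [0], [1], [2], [3], [4], [5], [6], [7], [8], [9]
  1-simplices (16): [0,4], [0,5], [0,9], [1,3], [1,5], [1,6], [1,7], [1,8], [2,5], [2,6], [3,4], [3,5], [3,6], [3,8], [5,8], [6,9]
  2-simplices (5): [1,3,5], [1,3,6], [1,3,8], [1,5,8], [3,5,8]
  3-simplices (1): [1,3,5,8]

so the chain groups are C_0 ≅ Z^10, C_1 ≅ Z^16, C_2 ≅ Z^5, C_3 ≅ Z^1.

∂_1: C_1 → C_0 sends each edge [p,q] (with p < q) to q − p. For instance
  ∂[3,5] = [5] − [3].
The 10×16 boundary matrix has rank 9 and Smith normal form diag(1,1,1,1,1,1,1,1,1).

The boundary map ∂_2: C_2 → C_1 sends each 2-simplex [p,q,r] to [q,r] − [p,r] + [p,q]. For instance
  ∂[1,3,5] = [3,5] − [1,5] + [1,3],
  ∂[3,5,8] = [5,8] − [3,8] + [3,5].
The 16×5 boundary matrix has rank 4 and Smith normal form diag(1,1,1,1).

∂_3: C_3 → C_2 sends each 3-simplex σ to the alternating sum Σ_i (−1)^i (σ with its i-th vertex removed). For instance
  ∂[1,3,5,8] = [3,5,8] − [1,5,8] + [1,3,8] − [1,3,5].
The 5×1 boundary matrix has rank 1 and Smith normal form diag(1).

Reading off H_k = ker ∂_k / im ∂_{k+1}:

  H_0: rank C_0 − rank ∂_1 = 10 − 9 = 1, and the invariant factors of ∂_1 are all 1, so H_0 = Z.
  H_1: rank ker ∂_1 − rank ∂_2 = (16 − 9) − 4 = 3, and the invariant factors of ∂_2 are all 1, so H_1 = Z^3.
  H_2: rank ker ∂_2 − rank ∂_3 = (5 − 4) − 1 = 0, and the invariant factors of ∂_3 are all 1, so H_2 = 0.
  H_3: rank ker ∂_3 − rank ∂_4 = (1 − 1) − 0 = 0, and there is no ∂_4, so H_3 = 0.

H_0 = Z,  H_1 = Z^3,  H_2 = 0,  H_3 = 0.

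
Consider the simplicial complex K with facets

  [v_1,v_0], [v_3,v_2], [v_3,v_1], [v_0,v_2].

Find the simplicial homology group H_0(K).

We work with the vertex ordering v_0 < v_1 < v_2 < v_3. The simplices of K, each written with vertices in increasing order, are:

  0-simplices (4): [v_0], [v_1], [v_2], [v_3]
  1-simplices (4): [v_0,v_1], [v_0,v_2], [v_1,v_3], [v_2,v_3]

Hence C_0 ≅ Z^4, C_1 ≅ Z^4.

∂_1: C_1 → C_0 sends each edge [p,q] (with p < q) to q − p. For instance
  ∂[v_1,v_3] = [v_3] − [v_1].
As a 4×4 matrix over Z this has rank 3, with invariant factors (1,1,1).

Now H_k = ker ∂_k / im ∂_{k+1}, so:

  H_0: rank C_0 − rank ∂_1 = 4 − 3 = 1, and the invariant factors of ∂_1 are all 1, so H_0 = Z.

H_0 ≅ Z.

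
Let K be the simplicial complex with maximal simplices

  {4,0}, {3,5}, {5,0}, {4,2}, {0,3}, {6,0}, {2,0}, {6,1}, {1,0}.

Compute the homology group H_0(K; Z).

We work with the vertex ordering 0 < 1 < 2 < 3 < 4 < 5 < 6. The simplices of K, each written with vertices in increasing order, are:

  0-simplices (7): [0], [1], [2], [3], [4], [5], [6]
  1-simplices (9): [0,1], [0,2], [0,3], [0,4], [0,5], [0,6], [1,6], [2,4], [3,5]

Hence C_0 ≅ Z^7, C_1 ≅ Z^9.

The boundary map ∂_1: C_1 → C_0 is given by ∂[p,q] = [q] − [p]. For instance
  ∂[3,5] = [5] − [3].
The 7×9 boundary matrix has rank 6 and Smith normal form diag(1,1,1,1,1,1).

Reading off H_k = ker ∂_k / im ∂_{k+1}:

  H_0: rank C_0 − rank ∂_1 = 7 − 6 = 1, and the invariant factors of ∂_1 are all 1, so H_0 ≅ Z.

H_0 ≅ Z.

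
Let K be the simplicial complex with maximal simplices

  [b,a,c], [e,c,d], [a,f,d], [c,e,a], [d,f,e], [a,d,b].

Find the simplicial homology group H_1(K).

H_1 = Z.

Order the vertices as a < b < c < d < e < f. Listing each simplex with vertices in this order, K has dimension 2 with simplices:

  0-simplices (6): a, b, c, d, e, f
  1-simplices (12): ab, ac, ad, ae, af, bc, bd, cd, ce, de, df, ef
  2-simplices (6): abc, abd, ace, adf, cde, def

Hence C_0 ≅ Z^6, C_1 ≅ Z^12, C_2 ≅ Z^6.

∂_1: C_1 → C_0 sends each edge [p,q] (with p < q) to q − p. For instance
  ∂ae = e − a.
As a 6×12 matrix over Z this has rank 5, with invariant factors (1,1,1,1,1).

The boundary map ∂_2: C_2 → C_1 sends each 2-simplex [p,q,r] to [q,r] − [p,r] + [p,q]. For instance
  ∂adf = df − af + ad,
  ∂ace = ce − ae + ac.
As a 12×6 matrix over Z this has rank 6, with invariant factors (1,1,1,1,1,1).

Reading off H_k = ker ∂_k / im ∂_{k+1}:

  H_1: rank ker ∂_1 − rank ∂_2 = (12 − 5) − 6 = 1, and the invariant factors of ∂_2 are all 1, so H_1 = Z.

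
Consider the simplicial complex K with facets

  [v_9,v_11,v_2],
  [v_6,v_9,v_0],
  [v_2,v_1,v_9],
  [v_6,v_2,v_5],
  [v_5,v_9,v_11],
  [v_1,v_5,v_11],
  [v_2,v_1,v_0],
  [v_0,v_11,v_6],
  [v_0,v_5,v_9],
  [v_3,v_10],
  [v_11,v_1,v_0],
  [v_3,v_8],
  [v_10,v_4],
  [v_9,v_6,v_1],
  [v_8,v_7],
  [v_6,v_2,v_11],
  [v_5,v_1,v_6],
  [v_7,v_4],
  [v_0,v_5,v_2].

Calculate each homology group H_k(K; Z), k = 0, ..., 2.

H_0 ≅ Z^2,  H_1 ≅ Z^3,  H_2 ≅ Z.

Fix the vertex order v_0 < v_1 < v_2 < v_3 < v_4 < v_5 < v_6 < v_7 < v_8 < v_9 < v_10 < v_11 and write every simplex with vertices in increasing order. Then dim K = 2 and the simplices of K are:

  0-simplices (12): [v_0], [v_1], [v_2], [v_3], [v_4], [v_5], [v_6], [v_7], [v_8], [v_9], [v_10], [v_11]
  1-simplices (26): (26 of them)
  2-simplices (14): (14 of them)

giving chain groups C_0 ≅ Z^12, C_1 ≅ Z^26, C_2 ≅ Z^14.

∂_1: C_1 → C_0 maps an edge to its endpoints' difference, ∂[p,q] = q − p.
The 12×26 boundary matrix has rank 10 and Smith normal form diag(1,1,1,1,1,1,1,1,1,1).

∂_2: C_2 → C_1 sends each 2-simplex [p,q,r] to [q,r] − [p,r] + [p,q]. For instance
  ∂[v_1,v_5,v_6] = [v_5,v_6] − [v_1,v_6] + [v_1,v_5],
  ∂[v_0,v_1,v_11] = [v_1,v_11] − [v_0,v_11] + [v_0,v_1].
The 26×14 boundary matrix has rank 13 and Smith normal form diag(1,1,1,1,1,1,1,1,1,1,1,1,1).

Computing H_k = (kernel of ∂_k) / (image of ∂_{k+1}):

  H_0: rank C_0 − rank ∂_1 = 12 − 10 = 2, and the invariant factors of ∂_1 are all 1, so H_0 = Z^2.
  H_1: rank ker ∂_1 − rank ∂_2 = (26 − 10) − 13 = 3, and the invariant factors of ∂_2 are all 1, so H_1 = Z^3.
  H_2: rank ker ∂_2 − rank ∂_3 = (14 − 13) − 0 = 1, and there is no ∂_3, so H_2 = Z.

As a check, the Euler characteristic is 12 − 26 + 14 = 0, which agrees with 2 − 3 + 1 = 0.
(K is a triangulation of the disjoint union of the circle S^1 and the torus T^2.)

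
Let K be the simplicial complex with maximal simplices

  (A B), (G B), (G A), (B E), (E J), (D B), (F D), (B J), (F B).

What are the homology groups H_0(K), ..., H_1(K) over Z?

H_0 ≅ Z,  H_1 ≅ Z^3.

We work with the vertex ordering A < B < D < E < F < G < J. The simplices of K, each written with vertices in increasing order, are:

  0-simplices (7): A, B, D, E, F, G, J
  1-simplices (9): AB, AG, BD, BE, BF, BG, BJ, DF, EJ

giving chain groups C_0 ≅ Z^7, C_1 ≅ Z^9.

The boundary map ∂_1: C_1 → C_0 sends each edge [p,q] (with p < q) to q − p. For instance
  ∂AB = B − A.
The 7×9 boundary matrix has rank 6 and Smith normal form diag(1,1,1,1,1,1).

Computing H_k = (kernel of ∂_k) / (image of ∂_{k+1}):

  H_0: rank C_0 − rank ∂_1 = 7 − 6 = 1, and the invariant factors of ∂_1 are all 1, so H_0 ≅ Z.
  H_1: rank ker ∂_1 − rank ∂_2 = (9 − 6) − 0 = 3, and there is no ∂_2, so H_1 ≅ Z^3.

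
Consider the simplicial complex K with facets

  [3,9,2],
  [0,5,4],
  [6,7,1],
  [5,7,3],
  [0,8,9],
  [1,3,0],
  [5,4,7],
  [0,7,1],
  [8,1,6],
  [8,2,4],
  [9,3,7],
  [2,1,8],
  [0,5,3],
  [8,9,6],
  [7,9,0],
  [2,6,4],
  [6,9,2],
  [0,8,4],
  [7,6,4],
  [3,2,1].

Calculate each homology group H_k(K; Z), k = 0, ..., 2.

H_0 = Z,  H_1 = Z ⊕ Z_2,  H_2 = 0.

Fix the vertex order 0 < 1 < 2 < 3 < 4 < 5 < 6 < 7 < 8 < 9 and write every simplex with vertices in increasing order. Then dim K = 2 and the simplices of K are:

  0-simplices (10): [0], [1], [2], [3], [4], [5], [6], [7], [8], [9]
  1-simplices (30): (30 of them)
  2-simplices (20): (20 of them)

giving chain groups C_0 ≅ Z^10, C_1 ≅ Z^30, C_2 ≅ Z^20.

The boundary map ∂_1: C_1 → C_0 sends each edge [p,q] (with p < q) to q − p. For instance
  ∂[7,9] = [9] − [7].
As a 10×30 matrix over Z this has rank 9, with invariant factors (1,1,1,1,1,1,1,1,1).

The boundary map ∂_2: C_2 → C_1 acts by ∂[p,q,r] = [q,r] − [p,r] + [p,q]. For instance
  ∂[1,2,3] = [2,3] − [1,3] + [1,2],
  ∂[3,7,9] = [7,9] − [3,9] + [3,7].
The resulting 30×20 matrix has rank 20, and its Smith normal form has invariant factors (1,1,1,1,1,1,1,1,1,1,1,1,1,1,1,1,1,1,1,2).

From H_k ≅ ker(∂_k) / im(∂_{k+1}) we obtain:

  H_0: rank C_0 − rank ∂_1 = 10 − 9 = 1, and the invariant factors of ∂_1 are all 1, so H_0 = Z.
  H_1: rank ker ∂_1 − rank ∂_2 = (30 − 9) − 20 = 1, and ∂_2 has invariant factor 2 > 1, so H_1 = Z ⊕ Z_2.
  H_2: rank ker ∂_2 − rank ∂_3 = (20 − 20) − 0 = 0, and there is no ∂_3, so H_2 = 0.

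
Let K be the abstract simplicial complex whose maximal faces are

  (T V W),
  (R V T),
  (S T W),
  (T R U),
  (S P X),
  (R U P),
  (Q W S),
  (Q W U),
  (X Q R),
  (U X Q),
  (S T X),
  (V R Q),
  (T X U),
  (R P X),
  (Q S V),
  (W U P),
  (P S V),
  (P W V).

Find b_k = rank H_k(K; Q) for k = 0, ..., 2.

b_0 = 1, b_1 = 1, b_2 = 0.

Order the vertices as P < Q < R < S < T < U < V < W < X. Listing each simplex with vertices in this order, K has dimension 2 with simplices:

  0-simplices (9): P, Q, R, S, T, U, V, W, X
  1-simplices (27): PR, PS, PU, PV, PW, PX, QR, QS, QU, QV, QW, QX, RT, RU, RV, RX, ST, SV, SW, SX, TU, TV, TW, TX, UW, UX, VW
  2-simplices (18): PRU, PRX, PSV, PSX, PUW, PVW, QRV, QRX, QSV, QSW, QUW, QUX, RTU, RTV, STW, STX, TUX, TVW

so the chain groups are C_0 ≅ Z^9, C_1 ≅ Z^27, C_2 ≅ Z^18.

Boundary ∂_1: C_1 → C_0 maps an edge to its endpoints' difference, ∂[p,q] = q − p.
The 9×27 boundary matrix has rank 8 and Smith normal form diag(1,1,1,1,1,1,1,1).

The boundary map ∂_2: C_2 → C_1 maps a triangle to the signed sum of its edges. For instance
  ∂TVW = VW − TW + TV,
  ∂RTV = TV − RV + RT.
The resulting 27×18 matrix has rank 18, and its Smith normal form has invariant factors (1,1,1,1,1,1,1,1,1,1,1,1,1,1,1,1,1,2).

Now H_k = ker ∂_k / im ∂_{k+1}, so:

  H_0: rank C_0 − rank ∂_1 = 9 − 8 = 1, and the invariant factors of ∂_1 are all 1, so H_0 ≅ Z.
  H_1: rank ker ∂_1 − rank ∂_2 = (27 − 8) − 18 = 1, and ∂_2 has invariant factor 2 > 1, so H_1 ≅ Z ⊕ Z/2.
  H_2: rank ker ∂_2 − rank ∂_3 = (18 − 18) − 0 = 0, and there is no ∂_3, so H_2 ≅ 0.

As a check, the Euler characteristic is 9 − 27 + 18 = 0, which agrees with 1 − 1 + 0 = 0.

Hence the Betti numbers are b_0 = 1, b_1 = 1, b_2 = 0.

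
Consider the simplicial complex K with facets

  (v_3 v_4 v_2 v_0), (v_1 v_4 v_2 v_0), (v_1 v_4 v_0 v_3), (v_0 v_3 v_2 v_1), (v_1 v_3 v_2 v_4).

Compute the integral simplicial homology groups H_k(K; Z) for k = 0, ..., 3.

H_0 = Z,  H_1 = 0,  H_2 = 0,  H_3 = Z.

Order the vertices as v_0 < v_1 < v_2 < v_3 < v_4. Listing each simplex with vertices in this order, K has dimension 3 with simplices:

  0-simplices (5): [v_0], [v_1], [v_2], [v_3], [v_4]
  1-simplices (10): [v_0,v_1], [v_0,v_2], [v_0,v_3], [v_0,v_4], [v_1,v_2], [v_1,v_3], [v_1,v_4], [v_2,v_3], [v_2,v_4], [v_3,v_4]
  2-simplices (10): [v_0,v_1,v_2], [v_0,v_1,v_3], [v_0,v_1,v_4], [v_0,v_2,v_3], [v_0,v_2,v_4], [v_0,v_3,v_4], [v_1,v_2,v_3], [v_1,v_2,v_4], [v_1,v_3,v_4], [v_2,v_3,v_4]
  3-simplices (5): [v_0,v_1,v_2,v_3], [v_0,v_1,v_2,v_4], [v_0,v_1,v_3,v_4], [v_0,v_2,v_3,v_4], [v_1,v_2,v_3,v_4]

Hence C_0 ≅ Z^5, C_1 ≅ Z^10, C_2 ≅ Z^10, C_3 ≅ Z^5.

Boundary ∂_1: C_1 → C_0 is given by ∂[p,q] = [q] − [p]. For instance
  ∂[v_1,v_4] = [v_4] − [v_1].
This gives a 5×10 integer matrix of rank 4; reducing to Smith normal form yields diagonal entries (1,1,1,1).

The boundary map ∂_2: C_2 → C_1 maps a triangle to the signed sum of its edges. For instance
  ∂[v_1,v_2,v_4] = [v_2,v_4] − [v_1,v_4] + [v_1,v_2],
  ∂[v_0,v_2,v_4] = [v_2,v_4] − [v_0,v_4] + [v_0,v_2].
This gives a 10×10 integer matrix of rank 6; reducing to Smith normal form yields diagonal entries (1,1,1,1,1,1).

Boundary ∂_3: C_3 → C_2 sends each 3-simplex σ to the alternating sum Σ_i (−1)^i (σ with its i-th vertex removed). For instance
  ∂[v_0,v_1,v_2,v_4] = [v_1,v_2,v_4] − [v_0,v_2,v_4] + [v_0,v_1,v_4] − [v_0,v_1,v_2],
  ∂[v_0,v_1,v_3,v_4] = [v_1,v_3,v_4] − [v_0,v_3,v_4] + [v_0,v_1,v_4] − [v_0,v_1,v_3].
The resulting 10×5 matrix has rank 4, and its Smith normal form has invariant factors (1,1,1,1).

Reading off H_k = ker ∂_k / im ∂_{k+1}:

  H_0: rank C_0 − rank ∂_1 = 5 − 4 = 1, and the invariant factors of ∂_1 are all 1, so H_0 = Z.
  H_1: rank ker ∂_1 − rank ∂_2 = (10 − 4) − 6 = 0, and the invariant factors of ∂_2 are all 1, so H_1 = 0.
  H_2: rank ker ∂_2 − rank ∂_3 = (10 − 6) − 4 = 0, and the invariant factors of ∂_3 are all 1, so H_2 = 0.
  H_3: rank ker ∂_3 − rank ∂_4 = (5 − 4) − 0 = 1, and there is no ∂_4, so H_3 = Z.

As a check, the Euler characteristic is 5 − 10 + 10 − 5 = 0, which agrees with 1 − 0 + 0 − 1 = 0.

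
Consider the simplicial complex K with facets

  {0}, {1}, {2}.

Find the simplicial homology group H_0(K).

H_0 = Z^3.

Order the vertices as 0 < 1 < 2. Listing each simplex with vertices in this order, K has dimension 0 with simplices:

  0-simplices (3): [0], [1], [2]

giving chain groups C_0 ≅ Z^3.

Computing H_k = (kernel of ∂_k) / (image of ∂_{k+1}):

  H_0: rank C_0 − rank ∂_1 = 3 − 0 = 3, and there is no ∂_1, so H_0 ≅ Z^3.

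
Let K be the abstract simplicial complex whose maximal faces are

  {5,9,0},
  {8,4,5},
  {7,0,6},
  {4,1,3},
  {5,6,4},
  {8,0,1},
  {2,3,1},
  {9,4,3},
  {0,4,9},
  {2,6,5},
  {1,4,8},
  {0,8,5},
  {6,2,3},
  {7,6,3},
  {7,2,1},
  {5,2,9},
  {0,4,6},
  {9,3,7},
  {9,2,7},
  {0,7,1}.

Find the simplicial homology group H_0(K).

Fix the vertex order 0 < 1 < 2 < 3 < 4 < 5 < 6 < 7 < 8 < 9 and write every simplex with vertices in increasing order. Then dim K = 2 and the simplices of K are:

  0-simplices (10): [0], [1], [2], [3], [4], [5], [6], [7], [8], [9]
  1-simplices (30): (30 of them)
  2-simplices (20): (20 of them)

Hence C_0 ≅ Z^10, C_1 ≅ Z^30, C_2 ≅ Z^20.

The boundary map ∂_1: C_1 → C_0 is given by ∂[p,q] = [q] − [p]. For instance
  ∂[6,7] = [7] − [6].
As a 10×30 matrix over Z this has rank 9, with invariant factors (1,1,1,1,1,1,1,1,1).

∂_2: C_2 → C_1 acts by ∂[p,q,r] = [q,r] − [p,r] + [p,q]. For instance
  ∂[2,5,6] = [5,6] − [2,6] + [2,5],
  ∂[0,4,6] = [4,6] − [0,6] + [0,4].
The 30×20 boundary matrix has rank 20 and Smith normal form diag(1,1,1,1,1,1,1,1,1,1,1,1,1,1,1,1,1,1,1,2).

From H_k ≅ ker(∂_k) / im(∂_{k+1}) we obtain:

  H_0: rank C_0 − rank ∂_1 = 10 − 9 = 1, and the invariant factors of ∂_1 are all 1, so H_0 ≅ Z.

(K is a triangulation of the Klein bottle.)

H_0 ≅ Z.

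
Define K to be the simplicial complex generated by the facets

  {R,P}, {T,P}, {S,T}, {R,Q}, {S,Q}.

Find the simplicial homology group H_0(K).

H_0 ≅ Z.

Take the total order P < Q < R < S < T on the vertex set. Then K (dimension 1) consists of the simplices:

  0-simplices (5): P, Q, R, S, T
  1-simplices (5): PR, PT, QR, QS, ST

giving chain groups C_0 ≅ Z^5, C_1 ≅ Z^5.

∂_1: C_1 → C_0 is given by ∂[p,q] = [q] − [p]. For instance
  ∂QS = S − Q.
The 5×5 boundary matrix has rank 4 and Smith normal form diag(1,1,1,1).

Computing H_k = (kernel of ∂_k) / (image of ∂_{k+1}):

  H_0: rank C_0 − rank ∂_1 = 5 − 4 = 1, and the invariant factors of ∂_1 are all 1, so H_0 ≅ Z.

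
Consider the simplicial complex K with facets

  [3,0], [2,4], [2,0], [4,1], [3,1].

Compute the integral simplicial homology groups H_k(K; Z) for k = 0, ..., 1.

Take the total order 0 < 1 < 2 < 3 < 4 on the vertex set. Then K (dimension 1) consists of the simplices:

  0-simplices (5): [0], [1], [2], [3], [4]
  1-simplices (5): [0,2], [0,3], [1,3], [1,4], [2,4]

giving chain groups C_0 ≅ Z^5, C_1 ≅ Z^5.

∂_1: C_1 → C_0 maps an edge to its endpoints' difference, ∂[p,q] = q − p. For instance
  ∂[0,2] = [2] − [0].
The resulting 5×5 matrix has rank 4, and its Smith normal form has invariant factors (1,1,1,1).

Computing H_k = (kernel of ∂_k) / (image of ∂_{k+1}):

  H_0: rank C_0 − rank ∂_1 = 5 − 4 = 1, and the invariant factors of ∂_1 are all 1, so H_0 = Z.
  H_1: rank ker ∂_1 − rank ∂_2 = (5 − 4) − 0 = 1, and there is no ∂_2, so H_1 = Z.

(K is a triangulation of the circle S^1.)

H_0 = Z,  H_1 = Z.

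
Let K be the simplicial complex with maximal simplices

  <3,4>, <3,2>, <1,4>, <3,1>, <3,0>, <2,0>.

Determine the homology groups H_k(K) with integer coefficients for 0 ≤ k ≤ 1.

H_0 = Z,  H_1 = Z^2.

We work with the vertex ordering 0 < 1 < 2 < 3 < 4. The simplices of K, each written with vertices in increasing order, are:

  0-simplices (5): [0], [1], [2], [3], [4]
  1-simplices (6): [0,2], [0,3], [1,3], [1,4], [2,3], [3,4]

Hence C_0 ≅ Z^5, C_1 ≅ Z^6.

∂_1: C_1 → C_0 is given by ∂[p,q] = [q] − [p].
As a 5×6 matrix over Z this has rank 4, with invariant factors (1,1,1,1).

Now H_k = ker ∂_k / im ∂_{k+1}, so:

  H_0: rank C_0 − rank ∂_1 = 5 − 4 = 1, and the invariant factors of ∂_1 are all 1, so H_0 ≅ Z.
  H_1: rank ker ∂_1 − rank ∂_2 = (6 − 4) − 0 = 2, and there is no ∂_2, so H_1 ≅ Z^2.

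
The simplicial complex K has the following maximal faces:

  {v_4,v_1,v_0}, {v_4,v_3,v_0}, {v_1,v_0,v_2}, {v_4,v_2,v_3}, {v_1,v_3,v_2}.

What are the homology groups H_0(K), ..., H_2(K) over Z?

H_0 = Z,  H_1 = Z,  H_2 = 0.

Fix the vertex order v_0 < v_1 < v_2 < v_3 < v_4 and write every simplex with vertices in increasing order. Then dim K = 2 and the simplices of K are:

  0-simplices (5): [v_0], [v_1], [v_2], [v_3], [v_4]
  1-simplices (10): [v_0,v_1], [v_0,v_2], [v_0,v_3], [v_0,v_4], [v_1,v_2], [v_1,v_3], [v_1,v_4], [v_2,v_3], [v_2,v_4], [v_3,v_4]
  2-simplices (5): [v_0,v_1,v_2], [v_0,v_1,v_4], [v_0,v_3,v_4], [v_1,v_2,v_3], [v_2,v_3,v_4]

so the chain groups are C_0 ≅ Z^5, C_1 ≅ Z^10, C_2 ≅ Z^5.

∂_1: C_1 → C_0 is given by ∂[p,q] = [q] − [p]. For instance
  ∂[v_0,v_3] = [v_3] − [v_0].
This gives a 5×10 integer matrix of rank 4; reducing to Smith normal form yields diagonal entries (1,1,1,1).

The boundary map ∂_2: C_2 → C_1 maps a triangle to the signed sum of its edges. For instance
  ∂[v_0,v_1,v_4] = [v_1,v_4] − [v_0,v_4] + [v_0,v_1],
  ∂[v_0,v_1,v_2] = [v_1,v_2] − [v_0,v_2] + [v_0,v_1].
The resulting 10×5 matrix has rank 5, and its Smith normal form has invariant factors (1,1,1,1,1).

Reading off H_k = ker ∂_k / im ∂_{k+1}:

  H_0: rank C_0 − rank ∂_1 = 5 − 4 = 1, and the invariant factors of ∂_1 are all 1, so H_0 ≅ Z.
  H_1: rank ker ∂_1 − rank ∂_2 = (10 − 4) − 5 = 1, and the invariant factors of ∂_2 are all 1, so H_1 ≅ Z.
  H_2: rank ker ∂_2 − rank ∂_3 = (5 − 5) − 0 = 0, and there is no ∂_3, so H_2 ≅ 0.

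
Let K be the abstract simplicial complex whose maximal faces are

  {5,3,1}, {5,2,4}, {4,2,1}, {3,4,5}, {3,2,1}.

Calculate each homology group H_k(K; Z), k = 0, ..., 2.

Fix the vertex order 1 < 2 < 3 < 4 < 5 and write every simplex with vertices in increasing order. Then dim K = 2 and the simplices of K are:

  0-simplices (5): [1], [2], [3], [4], [5]
  1-simplices (10): [1,2], [1,3], [1,4], [1,5], [2,3], [2,4], [2,5], [3,4], [3,5], [4,5]
  2-simplices (5): [1,2,3], [1,2,4], [1,3,5], [2,4,5], [3,4,5]

giving chain groups C_0 ≅ Z^5, C_1 ≅ Z^10, C_2 ≅ Z^5.

The boundary map ∂_1: C_1 → C_0 is given by ∂[p,q] = [q] − [p]. For instance
  ∂[1,4] = [4] − [1].
The resulting 5×10 matrix has rank 4, and its Smith normal form has invariant factors (1,1,1,1).

∂_2: C_2 → C_1 sends each 2-simplex [p,q,r] to [q,r] − [p,r] + [p,q]. For instance
  ∂[3,4,5] = [4,5] − [3,5] + [3,4],
  ∂[1,3,5] = [3,5] − [1,5] + [1,3].
The resulting 10×5 matrix has rank 5, and its Smith normal form has invariant factors (1,1,1,1,1).

Reading off H_k = ker ∂_k / im ∂_{k+1}:

  H_0: rank C_0 − rank ∂_1 = 5 − 4 = 1, and the invariant factors of ∂_1 are all 1, so H_0 ≅ Z.
  H_1: rank ker ∂_1 − rank ∂_2 = (10 − 4) − 5 = 1, and the invariant factors of ∂_2 are all 1, so H_1 ≅ Z.
  H_2: rank ker ∂_2 − rank ∂_3 = (5 − 5) − 0 = 0, and there is no ∂_3, so H_2 ≅ 0.

As a check, the Euler characteristic is 5 − 10 + 5 = 0, which agrees with 1 − 1 + 0 = 0.
(K is a triangulation of the Möbius band.)

H_0 = Z,  H_1 = Z,  H_2 = 0.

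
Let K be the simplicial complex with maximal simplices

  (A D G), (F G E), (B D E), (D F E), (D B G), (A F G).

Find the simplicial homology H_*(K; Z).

H_0 = Z,  H_1 = Z,  H_2 = 0.

We work with the vertex ordering A < B < D < E < F < G. The simplices of K, each written with vertices in increasing order, are:

  0-simplices (6): A, B, D, E, F, G
  1-simplices (12): AD, AF, AG, BD, BE, BG, DE, DF, DG, EF, EG, FG
  2-simplices (6): ADG, AFG, BDE, BDG, DEF, EFG

giving chain groups C_0 ≅ Z^6, C_1 ≅ Z^12, C_2 ≅ Z^6.

The boundary map ∂_1: C_1 → C_0 is given by ∂[p,q] = [q] − [p].
This gives a 6×12 integer matrix of rank 5; reducing to Smith normal form yields diagonal entries (1,1,1,1,1).

The boundary map ∂_2: C_2 → C_1 sends each 2-simplex [p,q,r] to [q,r] − [p,r] + [p,q]. For instance
  ∂BDE = DE − BE + BD,
  ∂AFG = FG − AG + AF.
The 12×6 boundary matrix has rank 6 and Smith normal form diag(1,1,1,1,1,1).

Now H_k = ker ∂_k / im ∂_{k+1}, so:

  H_0: rank C_0 − rank ∂_1 = 6 − 5 = 1, and the invariant factors of ∂_1 are all 1, so H_0 = Z.
  H_1: rank ker ∂_1 − rank ∂_2 = (12 − 5) − 6 = 1, and the invariant factors of ∂_2 are all 1, so H_1 = Z.
  H_2: rank ker ∂_2 − rank ∂_3 = (6 − 6) − 0 = 0, and there is no ∂_3, so H_2 = 0.

As a check, the Euler characteristic is 6 − 12 + 6 = 0, which agrees with 1 − 1 + 0 = 0.
(K is a triangulation of the cylinder S^1 x I.)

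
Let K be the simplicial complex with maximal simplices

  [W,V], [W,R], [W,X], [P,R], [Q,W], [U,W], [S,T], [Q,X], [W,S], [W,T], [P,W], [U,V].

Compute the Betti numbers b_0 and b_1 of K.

b_0 = 1, b_1 = 4.

Take the total order P < Q < R < S < T < U < V < W < X on the vertex set. Then K (dimension 1) consists of the simplices:

  0-simplices (9): P, Q, R, S, T, U, V, W, X
  1-simplices (12): PR, PW, QW, QX, RW, ST, SW, TW, UV, UW, VW, WX

Hence C_0 ≅ Z^9, C_1 ≅ Z^12.

Boundary ∂_1: C_1 → C_0 sends each edge [p,q] (with p < q) to q − p. For instance
  ∂PW = W − P.
This gives a 9×12 integer matrix of rank 8; reducing to Smith normal form yields diagonal entries (1,1,1,1,1,1,1,1).

Now H_k = ker ∂_k / im ∂_{k+1}, so:

  H_0: rank C_0 − rank ∂_1 = 9 − 8 = 1, and the invariant factors of ∂_1 are all 1, so H_0 = Z.
  H_1: rank ker ∂_1 − rank ∂_2 = (12 − 8) − 0 = 4, and there is no ∂_2, so H_1 = Z^4.

As a check, the Euler characteristic is 9 − 12 = -3, which agrees with 1 − 4 = -3.

Hence the Betti numbers are b_0 = 1, b_1 = 4.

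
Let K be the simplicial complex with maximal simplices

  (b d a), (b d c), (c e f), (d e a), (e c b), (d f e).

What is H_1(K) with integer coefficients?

H_1 ≅ Z.

Fix the vertex order a < b < c < d < e < f and write every simplex with vertices in increasing order. Then dim K = 2 and the simplices of K are:

  0-simplices (6): a, b, c, d, e, f
  1-simplices (12): ab, ad, ae, bc, bd, be, cd, ce, cf, de, df, ef
  2-simplices (6): abd, ade, bcd, bce, cef, def

so the chain groups are C_0 ≅ Z^6, C_1 ≅ Z^12, C_2 ≅ Z^6.

Boundary ∂_1: C_1 → C_0 is given by ∂[p,q] = [q] − [p].
The resulting 6×12 matrix has rank 5, and its Smith normal form has invariant factors (1,1,1,1,1).

The boundary map ∂_2: C_2 → C_1 maps a triangle to the signed sum of its edges. For instance
  ∂cef = ef − cf + ce,
  ∂abd = bd − ad + ab.
As a 12×6 matrix over Z this has rank 6, with invariant factors (1,1,1,1,1,1).

From H_k ≅ ker(∂_k) / im(∂_{k+1}) we obtain:

  H_1: rank ker ∂_1 − rank ∂_2 = (12 − 5) − 6 = 1, and the invariant factors of ∂_2 are all 1, so H_1 = Z.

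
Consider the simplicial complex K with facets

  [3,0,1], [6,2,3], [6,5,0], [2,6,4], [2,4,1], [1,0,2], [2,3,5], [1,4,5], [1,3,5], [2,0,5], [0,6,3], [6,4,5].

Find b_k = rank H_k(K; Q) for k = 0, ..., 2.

b_0 = 1, b_1 = 0, b_2 = 0.

Order the vertices as 0 < 1 < 2 < 3 < 4 < 5 < 6. Listing each simplex with vertices in this order, K has dimension 2 with simplices:

  0-simplices (7): [0], [1], [2], [3], [4], [5], [6]
  1-simplices (18): [0,1], [0,2], [0,3], [0,5], [0,6], [1,2], [1,3], [1,4], [1,5], [2,3], [2,4], [2,5], [2,6], [3,5], [3,6], [4,5], [4,6], [5,6]
  2-simplices (12): [0,1,2], [0,1,3], [0,2,5], [0,3,6], [0,5,6], [1,2,4], [1,3,5], [1,4,5], [2,3,5], [2,3,6], [2,4,6], [4,5,6]

Hence C_0 ≅ Z^7, C_1 ≅ Z^18, C_2 ≅ Z^12.

The boundary map ∂_1: C_1 → C_0 maps an edge to its endpoints' difference, ∂[p,q] = q − p. For instance
  ∂[3,6] = [6] − [3].
The 7×18 boundary matrix has rank 6 and Smith normal form diag(1,1,1,1,1,1).

Boundary ∂_2: C_2 → C_1 maps a triangle to the signed sum of its edges. For instance
  ∂[0,1,3] = [1,3] − [0,3] + [0,1],
  ∂[0,1,2] = [1,2] − [0,2] + [0,1].
This gives a 18×12 integer matrix of rank 12; reducing to Smith normal form yields diagonal entries (1,1,1,1,1,1,1,1,1,1,1,2).

From H_k ≅ ker(∂_k) / im(∂_{k+1}) we obtain:

  H_0: rank C_0 − rank ∂_1 = 7 − 6 = 1, and the invariant factors of ∂_1 are all 1, so H_0 ≅ Z.
  H_1: rank ker ∂_1 − rank ∂_2 = (18 − 6) − 12 = 0, and ∂_2 has invariant factor 2 > 1, so H_1 ≅ Z/2.
  H_2: rank ker ∂_2 − rank ∂_3 = (12 − 12) − 0 = 0, and there is no ∂_3, so H_2 ≅ 0.

Hence the Betti numbers are b_0 = 1, b_1 = 0, b_2 = 0.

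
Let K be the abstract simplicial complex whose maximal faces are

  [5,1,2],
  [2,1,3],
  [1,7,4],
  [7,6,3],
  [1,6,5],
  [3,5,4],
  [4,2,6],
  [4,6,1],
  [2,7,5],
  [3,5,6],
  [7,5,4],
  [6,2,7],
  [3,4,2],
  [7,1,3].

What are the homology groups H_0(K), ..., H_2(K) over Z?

Fix the vertex order 1 < 2 < 3 < 4 < 5 < 6 < 7 and write every simplex with vertices in increasing order. Then dim K = 2 and the simplices of K are:

  0-simplices (7): [1], [2], [3], [4], [5], [6], [7]
  1-simplices (21): [1,2], [1,3], [1,4], [1,5], [1,6], [1,7], [2,3], [2,4], [2,5], [2,6], [2,7], [3,4], [3,5], [3,6], [3,7], [4,5], [4,6], [4,7], [5,6], [5,7], [6,7]
  2-simplices (14): [1,2,3], [1,2,5], [1,3,7], [1,4,6], [1,4,7], [1,5,6], [2,3,4], [2,4,6], [2,5,7], [2,6,7], [3,4,5], [3,5,6], [3,6,7], [4,5,7]

giving chain groups C_0 ≅ Z^7, C_1 ≅ Z^21, C_2 ≅ Z^14.

∂_1: C_1 → C_0 maps an edge to its endpoints' difference, ∂[p,q] = q − p. For instance
  ∂[3,5] = [5] − [3].
The resulting 7×21 matrix has rank 6, and its Smith normal form has invariant factors (1,1,1,1,1,1).

Boundary ∂_2: C_2 → C_1 maps a triangle to the signed sum of its edges. For instance
  ∂[2,6,7] = [6,7] − [2,7] + [2,6],
  ∂[2,4,6] = [4,6] − [2,6] + [2,4].
The resulting 21×14 matrix has rank 13, and its Smith normal form has invariant factors (1,1,1,1,1,1,1,1,1,1,1,1,1).

From H_k ≅ ker(∂_k) / im(∂_{k+1}) we obtain:

  H_0: rank C_0 − rank ∂_1 = 7 − 6 = 1, and the invariant factors of ∂_1 are all 1, so H_0 ≅ Z.
  H_1: rank ker ∂_1 − rank ∂_2 = (21 − 6) − 13 = 2, and the invariant factors of ∂_2 are all 1, so H_1 ≅ Z^2.
  H_2: rank ker ∂_2 − rank ∂_3 = (14 − 13) − 0 = 1, and there is no ∂_3, so H_2 ≅ Z.

H_0 = Z,  H_1 = Z^2,  H_2 = Z.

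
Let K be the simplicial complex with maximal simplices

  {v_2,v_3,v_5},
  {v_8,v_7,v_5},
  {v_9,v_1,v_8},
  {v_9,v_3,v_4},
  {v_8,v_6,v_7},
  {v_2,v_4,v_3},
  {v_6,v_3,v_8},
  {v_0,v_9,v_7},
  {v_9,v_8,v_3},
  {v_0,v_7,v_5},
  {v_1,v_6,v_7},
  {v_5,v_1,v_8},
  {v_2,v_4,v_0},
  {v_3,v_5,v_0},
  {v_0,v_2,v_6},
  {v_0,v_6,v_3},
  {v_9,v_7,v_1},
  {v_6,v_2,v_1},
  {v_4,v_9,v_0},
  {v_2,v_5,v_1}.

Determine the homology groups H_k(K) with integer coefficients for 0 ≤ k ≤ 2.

We work with the vertex ordering v_0 < v_1 < v_2 < v_3 < v_4 < v_5 < v_6 < v_7 < v_8 < v_9. The simplices of K, each written with vertices in increasing order, are:

  0-simplices (10): [v_0], [v_1], [v_2], [v_3], [v_4], [v_5], [v_6], [v_7], [v_8], [v_9]
  1-simplices (30): (30 of them)
  2-simplices (20): (20 of them)

Hence C_0 ≅ Z^10, C_1 ≅ Z^30, C_2 ≅ Z^20.

Boundary ∂_1: C_1 → C_0 is given by ∂[p,q] = [q] − [p].
The 10×30 boundary matrix has rank 9 and Smith normal form diag(1,1,1,1,1,1,1,1,1).

∂_2: C_2 → C_1 sends each 2-simplex [p,q,r] to [q,r] − [p,r] + [p,q]. For instance
  ∂[v_1,v_7,v_9] = [v_7,v_9] − [v_1,v_9] + [v_1,v_7],
  ∂[v_0,v_4,v_9] = [v_4,v_9] − [v_0,v_9] + [v_0,v_4].
The 30×20 boundary matrix has rank 20 and Smith normal form diag(1,1,1,1,1,1,1,1,1,1,1,1,1,1,1,1,1,1,1,2).

Now H_k = ker ∂_k / im ∂_{k+1}, so:

  H_0: rank C_0 − rank ∂_1 = 10 − 9 = 1, and the invariant factors of ∂_1 are all 1, so H_0 = Z.
  H_1: rank ker ∂_1 − rank ∂_2 = (30 − 9) − 20 = 1, and ∂_2 has invariant factor 2 > 1, so H_1 = Z ⊕ Z/2.
  H_2: rank ker ∂_2 − rank ∂_3 = (20 − 20) − 0 = 0, and there is no ∂_3, so H_2 = 0.

(K is a triangulation of the Klein bottle.)

H_0 = Z,  H_1 = Z ⊕ Z/2,  H_2 = 0.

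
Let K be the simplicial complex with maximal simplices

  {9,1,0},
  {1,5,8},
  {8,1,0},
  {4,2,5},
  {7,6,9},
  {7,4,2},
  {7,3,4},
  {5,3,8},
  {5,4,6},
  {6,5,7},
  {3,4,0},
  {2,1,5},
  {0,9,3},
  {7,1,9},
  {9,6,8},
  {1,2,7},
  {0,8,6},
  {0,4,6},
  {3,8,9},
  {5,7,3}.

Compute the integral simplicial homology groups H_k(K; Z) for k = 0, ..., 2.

H_0 ≅ Z,  H_1 ≅ Z ⊕ Z/2Z,  H_2 = 0.

Fix the vertex order 0 < 1 < 2 < 3 < 4 < 5 < 6 < 7 < 8 < 9 and write every simplex with vertices in increasing order. Then dim K = 2 and the simplices of K are:

  0-simplices (10): [0], [1], [2], [3], [4], [5], [6], [7], [8], [9]
  1-simplices (30): (30 of them)
  2-simplices (20): (20 of them)

so the chain groups are C_0 ≅ Z^10, C_1 ≅ Z^30, C_2 ≅ Z^20.

Boundary ∂_1: C_1 → C_0 sends each edge [p,q] (with p < q) to q − p. For instance
  ∂[6,8] = [8] − [6].
This gives a 10×30 integer matrix of rank 9; reducing to Smith normal form yields diagonal entries (1,1,1,1,1,1,1,1,1).

Boundary ∂_2: C_2 → C_1 sends each 2-simplex [p,q,r] to [q,r] − [p,r] + [p,q]. For instance
  ∂[2,4,5] = [4,5] − [2,5] + [2,4],
  ∂[3,8,9] = [8,9] − [3,9] + [3,8].
As a 30×20 matrix over Z this has rank 20, with invariant factors (1,1,1,1,1,1,1,1,1,1,1,1,1,1,1,1,1,1,1,2).

Reading off H_k = ker ∂_k / im ∂_{k+1}:

  H_0: rank C_0 − rank ∂_1 = 10 − 9 = 1, and the invariant factors of ∂_1 are all 1, so H_0 = Z.
  H_1: rank ker ∂_1 − rank ∂_2 = (30 − 9) − 20 = 1, and ∂_2 has invariant factor 2 > 1, so H_1 = Z ⊕ Z/2Z.
  H_2: rank ker ∂_2 − rank ∂_3 = (20 − 20) − 0 = 0, and there is no ∂_3, so H_2 = 0.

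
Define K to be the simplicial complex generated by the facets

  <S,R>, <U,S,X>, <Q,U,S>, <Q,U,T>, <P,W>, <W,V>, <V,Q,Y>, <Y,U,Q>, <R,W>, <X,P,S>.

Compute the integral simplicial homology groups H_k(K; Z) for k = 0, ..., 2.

H_0 = Z,  H_1 = Z^2,  H_2 = 0.

Order the vertices as P < Q < R < S < T < U < V < W < X < Y. Listing each simplex with vertices in this order, K has dimension 2 with simplices:

  0-simplices (10): P, Q, R, S, T, U, V, W, X, Y
  1-simplices (17): PS, PW, PX, QS, QT, QU, QV, QY, RS, RW, SU, SX, TU, UX, UY, VW, VY
  2-simplices (6): PSX, QSU, QTU, QUY, QVY, SUX

giving chain groups C_0 ≅ Z^10, C_1 ≅ Z^17, C_2 ≅ Z^6.

Boundary ∂_1: C_1 → C_0 is given by ∂[p,q] = [q] − [p].
This gives a 10×17 integer matrix of rank 9; reducing to Smith normal form yields diagonal entries (1,1,1,1,1,1,1,1,1).

The boundary map ∂_2: C_2 → C_1 sends each 2-simplex [p,q,r] to [q,r] − [p,r] + [p,q]. For instance
  ∂QVY = VY − QY + QV,
  ∂SUX = UX − SX + SU.
The resulting 17×6 matrix has rank 6, and its Smith normal form has invariant factors (1,1,1,1,1,1).

Computing H_k = (kernel of ∂_k) / (image of ∂_{k+1}):

  H_0: rank C_0 − rank ∂_1 = 10 − 9 = 1, and the invariant factors of ∂_1 are all 1, so H_0 = Z.
  H_1: rank ker ∂_1 − rank ∂_2 = (17 − 9) − 6 = 2, and the invariant factors of ∂_2 are all 1, so H_1 = Z^2.
  H_2: rank ker ∂_2 − rank ∂_3 = (6 − 6) − 0 = 0, and there is no ∂_3, so H_2 = 0.

As a check, the Euler characteristic is 10 − 17 + 6 = -1, which agrees with 1 − 2 + 0 = -1.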